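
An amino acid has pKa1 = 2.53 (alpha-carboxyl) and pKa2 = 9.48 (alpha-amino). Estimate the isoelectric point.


pI = (pKa1 + pKa2) / 2
pI = (2.53 + 9.48) / 2
pI = 6.005

6.005


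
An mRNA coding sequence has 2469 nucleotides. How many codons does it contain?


codons = nucleotides / 3
codons = 2469 / 3 = 823

823


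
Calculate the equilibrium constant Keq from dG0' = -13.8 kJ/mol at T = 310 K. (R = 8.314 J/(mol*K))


Keq = exp(-dG0 * 1000 / (R * T))
Keq = exp(-(-13.8) * 1000 / (8.314 * 310))
Keq = 211.528

211.528


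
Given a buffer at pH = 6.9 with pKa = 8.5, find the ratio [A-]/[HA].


[A-]/[HA] = 10^(pH - pKa)
= 10^(6.9 - 8.5)
= 0.0251

0.0251


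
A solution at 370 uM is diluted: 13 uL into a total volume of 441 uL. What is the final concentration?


C2 = C1 * V1 / V2
C2 = 370 * 13 / 441
C2 = 10.907 uM

10.907 uM


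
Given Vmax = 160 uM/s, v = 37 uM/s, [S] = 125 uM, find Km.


Km = [S] * (Vmax - v) / v
Km = 125 * (160 - 37) / 37
Km = 415.5405 uM

415.5405 uM


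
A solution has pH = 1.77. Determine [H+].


[H+] = 10^(-pH)
[H+] = 10^(-1.77)
[H+] = 0.017 M

0.017 M


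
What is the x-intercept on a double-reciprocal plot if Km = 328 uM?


x-intercept = -1/Km
= -1/328
= -0.003 1/uM

-0.003 1/uM


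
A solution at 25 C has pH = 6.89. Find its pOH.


pOH = 14 - pH
pOH = 14 - 6.89
pOH = 7.11

7.11


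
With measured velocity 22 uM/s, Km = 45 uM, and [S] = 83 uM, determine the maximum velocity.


Vmax = v * (Km + [S]) / [S]
Vmax = 22 * (45 + 83) / 83
Vmax = 33.9277 uM/s

33.9277 uM/s


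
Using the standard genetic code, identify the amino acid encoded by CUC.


Standard genetic code lookup.
Codon CUC -> Leu

Leu


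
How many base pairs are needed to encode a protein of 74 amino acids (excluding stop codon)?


Each amino acid = 1 codon = 3 bp
bp = 74 * 3 = 222 bp

222 bp


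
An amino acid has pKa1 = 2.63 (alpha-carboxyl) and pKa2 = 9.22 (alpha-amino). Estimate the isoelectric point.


pI = (pKa1 + pKa2) / 2
pI = (2.63 + 9.22) / 2
pI = 5.925

5.925


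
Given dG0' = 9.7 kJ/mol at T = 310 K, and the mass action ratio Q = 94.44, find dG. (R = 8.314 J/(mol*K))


dG = dG0' + RT * ln(Q) / 1000
dG = 9.7 + 8.314 * 310 * ln(94.44) / 1000
dG = 21.4217 kJ/mol

21.4217 kJ/mol


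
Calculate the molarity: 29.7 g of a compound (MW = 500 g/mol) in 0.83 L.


C = (mass / MW) / volume
C = (29.7 / 500) / 0.83
C = 0.0716 M

0.0716 M


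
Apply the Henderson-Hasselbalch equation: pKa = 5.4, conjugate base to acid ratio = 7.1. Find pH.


pH = pKa + log10([A-]/[HA])
pH = 5.4 + log10(7.1)
pH = 6.2513

6.2513


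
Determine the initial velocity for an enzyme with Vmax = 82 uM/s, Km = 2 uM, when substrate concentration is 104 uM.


v = Vmax * [S] / (Km + [S])
v = 82 * 104 / (2 + 104)
v = 80.4528 uM/s

80.4528 uM/s


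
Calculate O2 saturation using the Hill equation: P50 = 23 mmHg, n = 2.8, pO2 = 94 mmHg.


Y = pO2^n / (P50^n + pO2^n)
Y = 94^2.8 / (23^2.8 + 94^2.8)
Y = 98.1%

98.1%


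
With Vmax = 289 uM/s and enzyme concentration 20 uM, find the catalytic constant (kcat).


kcat = Vmax / [E]t
kcat = 289 / 20
kcat = 14.45 s^-1

14.45 s^-1


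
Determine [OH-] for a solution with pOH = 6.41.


[OH-] = 10^(-pOH)
[OH-] = 10^(-6.41)
[OH-] = 3.890e-07 M

3.890e-07 M


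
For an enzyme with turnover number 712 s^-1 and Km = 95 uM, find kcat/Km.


Catalytic efficiency = kcat / Km
= 712 / 95
= 7.4947 uM^-1*s^-1

7.4947 uM^-1*s^-1


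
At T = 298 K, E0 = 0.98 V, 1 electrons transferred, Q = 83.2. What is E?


E = E0 - (RT/nF) * ln(Q)
E = 0.98 - (8.314 * 298 / (1 * 96485)) * ln(83.2)
E = 0.8665 V

0.8665 V


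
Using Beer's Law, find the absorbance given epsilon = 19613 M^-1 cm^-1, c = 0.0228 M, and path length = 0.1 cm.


A = epsilon * c * l
A = 19613 * 0.0228 * 0.1
A = 44.7176

44.7176


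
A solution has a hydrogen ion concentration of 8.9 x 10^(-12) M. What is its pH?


pH = -log10([H+])
pH = -log10(8.9 x 10^(-12))
pH = 11.0506

11.0506


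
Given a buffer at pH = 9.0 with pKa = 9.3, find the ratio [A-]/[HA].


[A-]/[HA] = 10^(pH - pKa)
= 10^(9.0 - 9.3)
= 0.5012

0.5012


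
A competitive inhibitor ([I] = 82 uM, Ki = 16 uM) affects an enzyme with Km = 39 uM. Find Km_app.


Km_app = Km * (1 + [I]/Ki)
Km_app = 39 * (1 + 82/16)
Km_app = 238.875 uM

238.875 uM


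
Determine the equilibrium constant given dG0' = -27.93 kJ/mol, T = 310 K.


Keq = exp(-dG0 * 1000 / (R * T))
Keq = exp(-(-27.93) * 1000 / (8.314 * 310))
Keq = 50856.0399

50856.0399


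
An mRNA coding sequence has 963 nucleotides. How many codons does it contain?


codons = nucleotides / 3
codons = 963 / 3 = 321

321


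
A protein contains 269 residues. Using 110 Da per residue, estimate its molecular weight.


MW = n_residues * 110 Da
MW = 269 * 110
MW = 29590 Da

29590 Da


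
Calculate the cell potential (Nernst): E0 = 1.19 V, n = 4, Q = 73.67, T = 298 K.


E = E0 - (RT/nF) * ln(Q)
E = 1.19 - (8.314 * 298 / (4 * 96485)) * ln(73.67)
E = 1.1624 V

1.1624 V


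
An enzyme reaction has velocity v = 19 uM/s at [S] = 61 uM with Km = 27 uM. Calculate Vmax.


Vmax = v * (Km + [S]) / [S]
Vmax = 19 * (27 + 61) / 61
Vmax = 27.4098 uM/s

27.4098 uM/s


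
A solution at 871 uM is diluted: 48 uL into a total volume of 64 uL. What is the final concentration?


C2 = C1 * V1 / V2
C2 = 871 * 48 / 64
C2 = 653.25 uM

653.25 uM


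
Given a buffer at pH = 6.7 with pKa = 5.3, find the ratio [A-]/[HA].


[A-]/[HA] = 10^(pH - pKa)
= 10^(6.7 - 5.3)
= 25.1189

25.1189


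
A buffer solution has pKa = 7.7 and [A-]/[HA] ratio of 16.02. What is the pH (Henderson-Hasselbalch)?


pH = pKa + log10([A-]/[HA])
pH = 7.7 + log10(16.02)
pH = 8.9047

8.9047


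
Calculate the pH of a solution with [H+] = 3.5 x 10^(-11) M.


pH = -log10([H+])
pH = -log10(3.5 x 10^(-11))
pH = 10.4559

10.4559


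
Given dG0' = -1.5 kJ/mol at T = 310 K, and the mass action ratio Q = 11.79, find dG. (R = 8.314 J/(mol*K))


dG = dG0' + RT * ln(Q) / 1000
dG = -1.5 + 8.314 * 310 * ln(11.79) / 1000
dG = 4.8589 kJ/mol

4.8589 kJ/mol


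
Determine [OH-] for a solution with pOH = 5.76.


[OH-] = 10^(-pOH)
[OH-] = 10^(-5.76)
[OH-] = 1.738e-06 M

1.738e-06 M


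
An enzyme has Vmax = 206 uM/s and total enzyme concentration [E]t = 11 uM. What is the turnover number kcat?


kcat = Vmax / [E]t
kcat = 206 / 11
kcat = 18.7273 s^-1

18.7273 s^-1


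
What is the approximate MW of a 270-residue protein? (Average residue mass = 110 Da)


MW = n_residues * 110 Da
MW = 270 * 110
MW = 29700 Da

29700 Da


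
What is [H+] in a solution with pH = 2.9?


[H+] = 10^(-pH)
[H+] = 10^(-2.9)
[H+] = 0.0013 M

0.0013 M


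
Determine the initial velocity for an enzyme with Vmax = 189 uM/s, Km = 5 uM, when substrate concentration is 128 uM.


v = Vmax * [S] / (Km + [S])
v = 189 * 128 / (5 + 128)
v = 181.8947 uM/s

181.8947 uM/s


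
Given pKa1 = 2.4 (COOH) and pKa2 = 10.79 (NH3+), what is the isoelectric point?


pI = (pKa1 + pKa2) / 2
pI = (2.4 + 10.79) / 2
pI = 6.595

6.595


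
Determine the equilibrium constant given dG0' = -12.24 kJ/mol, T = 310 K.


Keq = exp(-dG0 * 1000 / (R * T))
Keq = exp(-(-12.24) * 1000 / (8.314 * 310))
Keq = 115.4783

115.4783


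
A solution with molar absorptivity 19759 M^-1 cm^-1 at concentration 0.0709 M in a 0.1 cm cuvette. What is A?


A = epsilon * c * l
A = 19759 * 0.0709 * 0.1
A = 140.0913

140.0913


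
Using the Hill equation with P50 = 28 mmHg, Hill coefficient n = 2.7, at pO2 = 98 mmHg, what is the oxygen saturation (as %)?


Y = pO2^n / (P50^n + pO2^n)
Y = 98^2.7 / (28^2.7 + 98^2.7)
Y = 96.72%

96.72%


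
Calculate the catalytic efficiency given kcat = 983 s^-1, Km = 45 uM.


Catalytic efficiency = kcat / Km
= 983 / 45
= 21.8444 uM^-1*s^-1

21.8444 uM^-1*s^-1


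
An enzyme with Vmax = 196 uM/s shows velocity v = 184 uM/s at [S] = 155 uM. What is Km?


Km = [S] * (Vmax - v) / v
Km = 155 * (196 - 184) / 184
Km = 10.1087 uM

10.1087 uM


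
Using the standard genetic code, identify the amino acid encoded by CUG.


Standard genetic code lookup.
Codon CUG -> Leu

Leu


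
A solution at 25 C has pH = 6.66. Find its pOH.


pOH = 14 - pH
pOH = 14 - 6.66
pOH = 7.34

7.34


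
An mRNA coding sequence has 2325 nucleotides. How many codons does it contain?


codons = nucleotides / 3
codons = 2325 / 3 = 775

775


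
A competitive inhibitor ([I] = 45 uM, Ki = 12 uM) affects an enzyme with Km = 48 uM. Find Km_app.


Km_app = Km * (1 + [I]/Ki)
Km_app = 48 * (1 + 45/12)
Km_app = 228.0 uM

228.0 uM


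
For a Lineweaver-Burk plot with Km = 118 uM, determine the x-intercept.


x-intercept = -1/Km
= -1/118
= -0.0085 1/uM

-0.0085 1/uM


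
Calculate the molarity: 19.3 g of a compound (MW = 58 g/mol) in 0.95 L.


C = (mass / MW) / volume
C = (19.3 / 58) / 0.95
C = 0.3503 M

0.3503 M


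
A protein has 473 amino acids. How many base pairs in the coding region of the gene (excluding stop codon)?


Each amino acid = 1 codon = 3 bp
bp = 473 * 3 = 1419 bp

1419 bp


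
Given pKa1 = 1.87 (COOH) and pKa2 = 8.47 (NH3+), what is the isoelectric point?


pI = (pKa1 + pKa2) / 2
pI = (1.87 + 8.47) / 2
pI = 5.17

5.17


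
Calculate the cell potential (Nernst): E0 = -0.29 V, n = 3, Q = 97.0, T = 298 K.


E = E0 - (RT/nF) * ln(Q)
E = -0.29 - (8.314 * 298 / (3 * 96485)) * ln(97.0)
E = -0.3292 V

-0.3292 V


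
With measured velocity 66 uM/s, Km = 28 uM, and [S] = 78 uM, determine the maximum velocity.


Vmax = v * (Km + [S]) / [S]
Vmax = 66 * (28 + 78) / 78
Vmax = 89.6923 uM/s

89.6923 uM/s


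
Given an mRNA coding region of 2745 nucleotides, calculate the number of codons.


codons = nucleotides / 3
codons = 2745 / 3 = 915

915


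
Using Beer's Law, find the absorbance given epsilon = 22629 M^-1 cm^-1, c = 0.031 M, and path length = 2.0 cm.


A = epsilon * c * l
A = 22629 * 0.031 * 2.0
A = 1402.998

1402.998


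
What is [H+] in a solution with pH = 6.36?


[H+] = 10^(-pH)
[H+] = 10^(-6.36)
[H+] = 4.365e-07 M

4.365e-07 M


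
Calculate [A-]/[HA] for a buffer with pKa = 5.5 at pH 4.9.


[A-]/[HA] = 10^(pH - pKa)
= 10^(4.9 - 5.5)
= 0.2512

0.2512


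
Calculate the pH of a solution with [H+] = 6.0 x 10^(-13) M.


pH = -log10([H+])
pH = -log10(6.0 x 10^(-13))
pH = 12.2218

12.2218


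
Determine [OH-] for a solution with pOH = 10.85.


[OH-] = 10^(-pOH)
[OH-] = 10^(-10.85)
[OH-] = 1.413e-11 M

1.413e-11 M


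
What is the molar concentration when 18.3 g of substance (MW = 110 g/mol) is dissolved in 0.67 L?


C = (mass / MW) / volume
C = (18.3 / 110) / 0.67
C = 0.2483 M

0.2483 M


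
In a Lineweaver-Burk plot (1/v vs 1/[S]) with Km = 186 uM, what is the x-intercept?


x-intercept = -1/Km
= -1/186
= -0.0054 1/uM

-0.0054 1/uM


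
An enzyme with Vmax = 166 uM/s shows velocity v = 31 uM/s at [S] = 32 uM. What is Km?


Km = [S] * (Vmax - v) / v
Km = 32 * (166 - 31) / 31
Km = 139.3548 uM

139.3548 uM


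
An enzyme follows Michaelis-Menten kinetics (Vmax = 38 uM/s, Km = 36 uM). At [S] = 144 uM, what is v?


v = Vmax * [S] / (Km + [S])
v = 38 * 144 / (36 + 144)
v = 30.4 uM/s

30.4 uM/s


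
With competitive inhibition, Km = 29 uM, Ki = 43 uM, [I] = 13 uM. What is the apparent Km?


Km_app = Km * (1 + [I]/Ki)
Km_app = 29 * (1 + 13/43)
Km_app = 37.7674 uM

37.7674 uM


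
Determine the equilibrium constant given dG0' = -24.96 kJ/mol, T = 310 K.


Keq = exp(-dG0 * 1000 / (R * T))
Keq = exp(-(-24.96) * 1000 / (8.314 * 310))
Keq = 16065.0808

16065.0808


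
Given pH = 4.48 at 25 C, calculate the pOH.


pOH = 14 - pH
pOH = 14 - 4.48
pOH = 9.52

9.52


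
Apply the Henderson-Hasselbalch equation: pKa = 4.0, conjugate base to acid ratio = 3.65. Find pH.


pH = pKa + log10([A-]/[HA])
pH = 4.0 + log10(3.65)
pH = 4.5623

4.5623


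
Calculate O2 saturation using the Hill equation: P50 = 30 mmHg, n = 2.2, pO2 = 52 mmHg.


Y = pO2^n / (P50^n + pO2^n)
Y = 52^2.2 / (30^2.2 + 52^2.2)
Y = 77.03%

77.03%


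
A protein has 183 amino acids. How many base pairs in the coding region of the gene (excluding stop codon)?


Each amino acid = 1 codon = 3 bp
bp = 183 * 3 = 549 bp

549 bp


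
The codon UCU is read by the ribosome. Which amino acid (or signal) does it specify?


Standard genetic code lookup.
Codon UCU -> Ser

Ser


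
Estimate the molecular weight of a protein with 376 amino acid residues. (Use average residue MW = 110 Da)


MW = n_residues * 110 Da
MW = 376 * 110
MW = 41360 Da

41360 Da


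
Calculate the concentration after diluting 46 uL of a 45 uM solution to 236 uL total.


C2 = C1 * V1 / V2
C2 = 45 * 46 / 236
C2 = 8.7712 uM

8.7712 uM


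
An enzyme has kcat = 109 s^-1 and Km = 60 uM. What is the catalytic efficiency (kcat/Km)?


Catalytic efficiency = kcat / Km
= 109 / 60
= 1.8167 uM^-1*s^-1

1.8167 uM^-1*s^-1


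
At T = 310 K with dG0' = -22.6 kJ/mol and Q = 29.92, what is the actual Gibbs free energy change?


dG = dG0' + RT * ln(Q) / 1000
dG = -22.6 + 8.314 * 310 * ln(29.92) / 1000
dG = -13.8408 kJ/mol

-13.8408 kJ/mol


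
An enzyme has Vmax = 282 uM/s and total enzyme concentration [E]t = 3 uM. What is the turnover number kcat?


kcat = Vmax / [E]t
kcat = 282 / 3
kcat = 94.0 s^-1

94.0 s^-1


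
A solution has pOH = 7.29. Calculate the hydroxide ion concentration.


[OH-] = 10^(-pOH)
[OH-] = 10^(-7.29)
[OH-] = 5.129e-08 M

5.129e-08 M


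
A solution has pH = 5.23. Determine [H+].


[H+] = 10^(-pH)
[H+] = 10^(-5.23)
[H+] = 5.888e-06 M

5.888e-06 M


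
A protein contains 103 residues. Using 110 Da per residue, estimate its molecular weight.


MW = n_residues * 110 Da
MW = 103 * 110
MW = 11330 Da

11330 Da


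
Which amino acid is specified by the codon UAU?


Standard genetic code lookup.
Codon UAU -> Tyr

Tyr


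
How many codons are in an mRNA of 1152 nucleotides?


codons = nucleotides / 3
codons = 1152 / 3 = 384

384


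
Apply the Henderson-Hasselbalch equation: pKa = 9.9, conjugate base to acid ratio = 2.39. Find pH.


pH = pKa + log10([A-]/[HA])
pH = 9.9 + log10(2.39)
pH = 10.2784

10.2784


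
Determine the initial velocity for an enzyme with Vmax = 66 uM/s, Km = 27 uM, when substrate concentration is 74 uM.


v = Vmax * [S] / (Km + [S])
v = 66 * 74 / (27 + 74)
v = 48.3564 uM/s

48.3564 uM/s


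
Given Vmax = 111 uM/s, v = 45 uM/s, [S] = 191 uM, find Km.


Km = [S] * (Vmax - v) / v
Km = 191 * (111 - 45) / 45
Km = 280.1333 uM

280.1333 uM


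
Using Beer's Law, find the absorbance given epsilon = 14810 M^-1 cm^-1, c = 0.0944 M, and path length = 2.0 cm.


A = epsilon * c * l
A = 14810 * 0.0944 * 2.0
A = 2796.128

2796.128


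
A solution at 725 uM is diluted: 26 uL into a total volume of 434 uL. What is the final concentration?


C2 = C1 * V1 / V2
C2 = 725 * 26 / 434
C2 = 43.4332 uM

43.4332 uM


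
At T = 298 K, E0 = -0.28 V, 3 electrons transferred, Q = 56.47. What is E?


E = E0 - (RT/nF) * ln(Q)
E = -0.28 - (8.314 * 298 / (3 * 96485)) * ln(56.47)
E = -0.3145 V

-0.3145 V


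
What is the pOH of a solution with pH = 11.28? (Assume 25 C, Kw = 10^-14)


pOH = 14 - pH
pOH = 14 - 11.28
pOH = 2.72

2.72


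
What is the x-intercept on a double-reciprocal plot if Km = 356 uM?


x-intercept = -1/Km
= -1/356
= -0.0028 1/uM

-0.0028 1/uM


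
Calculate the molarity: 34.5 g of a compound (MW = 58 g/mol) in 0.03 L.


C = (mass / MW) / volume
C = (34.5 / 58) / 0.03
C = 19.8276 M

19.8276 M


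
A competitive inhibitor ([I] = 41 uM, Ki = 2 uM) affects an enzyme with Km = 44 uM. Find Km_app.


Km_app = Km * (1 + [I]/Ki)
Km_app = 44 * (1 + 41/2)
Km_app = 946.0 uM

946.0 uM


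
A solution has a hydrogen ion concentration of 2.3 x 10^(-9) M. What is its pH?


pH = -log10([H+])
pH = -log10(2.3 x 10^(-9))
pH = 8.6383

8.6383


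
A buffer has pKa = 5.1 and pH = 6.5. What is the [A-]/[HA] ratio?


[A-]/[HA] = 10^(pH - pKa)
= 10^(6.5 - 5.1)
= 25.1189

25.1189


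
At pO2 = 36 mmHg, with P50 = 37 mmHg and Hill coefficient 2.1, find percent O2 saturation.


Y = pO2^n / (P50^n + pO2^n)
Y = 36^2.1 / (37^2.1 + 36^2.1)
Y = 48.56%

48.56%


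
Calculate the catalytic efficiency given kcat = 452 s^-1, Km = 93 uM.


Catalytic efficiency = kcat / Km
= 452 / 93
= 4.8602 uM^-1*s^-1

4.8602 uM^-1*s^-1


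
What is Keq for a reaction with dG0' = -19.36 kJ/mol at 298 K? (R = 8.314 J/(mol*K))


Keq = exp(-dG0 * 1000 / (R * T))
Keq = exp(-(-19.36) * 1000 / (8.314 * 298))
Keq = 2475.2628

2475.2628


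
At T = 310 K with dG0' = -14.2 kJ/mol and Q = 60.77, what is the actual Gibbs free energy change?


dG = dG0' + RT * ln(Q) / 1000
dG = -14.2 + 8.314 * 310 * ln(60.77) / 1000
dG = -3.6146 kJ/mol

-3.6146 kJ/mol


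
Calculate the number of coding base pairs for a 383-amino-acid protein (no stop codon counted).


Each amino acid = 1 codon = 3 bp
bp = 383 * 3 = 1149 bp

1149 bp


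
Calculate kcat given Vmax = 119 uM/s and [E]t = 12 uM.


kcat = Vmax / [E]t
kcat = 119 / 12
kcat = 9.9167 s^-1

9.9167 s^-1


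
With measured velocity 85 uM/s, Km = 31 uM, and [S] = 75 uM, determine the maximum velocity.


Vmax = v * (Km + [S]) / [S]
Vmax = 85 * (31 + 75) / 75
Vmax = 120.1333 uM/s

120.1333 uM/s


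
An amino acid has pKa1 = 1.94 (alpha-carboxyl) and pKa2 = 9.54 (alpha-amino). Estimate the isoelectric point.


pI = (pKa1 + pKa2) / 2
pI = (1.94 + 9.54) / 2
pI = 5.74

5.74


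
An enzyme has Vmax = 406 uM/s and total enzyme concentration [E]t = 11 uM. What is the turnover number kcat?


kcat = Vmax / [E]t
kcat = 406 / 11
kcat = 36.9091 s^-1

36.9091 s^-1


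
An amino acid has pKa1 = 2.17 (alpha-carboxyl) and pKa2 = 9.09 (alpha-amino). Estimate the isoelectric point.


pI = (pKa1 + pKa2) / 2
pI = (2.17 + 9.09) / 2
pI = 5.63

5.63


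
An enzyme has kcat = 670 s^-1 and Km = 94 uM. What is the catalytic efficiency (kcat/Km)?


Catalytic efficiency = kcat / Km
= 670 / 94
= 7.1277 uM^-1*s^-1

7.1277 uM^-1*s^-1


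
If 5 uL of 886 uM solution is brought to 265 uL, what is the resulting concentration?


C2 = C1 * V1 / V2
C2 = 886 * 5 / 265
C2 = 16.717 uM

16.717 uM


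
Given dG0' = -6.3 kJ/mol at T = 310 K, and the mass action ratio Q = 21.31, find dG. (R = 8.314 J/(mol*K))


dG = dG0' + RT * ln(Q) / 1000
dG = -6.3 + 8.314 * 310 * ln(21.31) / 1000
dG = 1.5845 kJ/mol

1.5845 kJ/mol


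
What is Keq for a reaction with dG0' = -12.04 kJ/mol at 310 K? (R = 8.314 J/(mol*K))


Keq = exp(-dG0 * 1000 / (R * T))
Keq = exp(-(-12.04) * 1000 / (8.314 * 310))
Keq = 106.8561

106.8561


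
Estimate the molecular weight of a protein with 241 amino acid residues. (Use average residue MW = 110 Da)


MW = n_residues * 110 Da
MW = 241 * 110
MW = 26510 Da

26510 Da


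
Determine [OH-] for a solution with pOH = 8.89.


[OH-] = 10^(-pOH)
[OH-] = 10^(-8.89)
[OH-] = 1.288e-09 M

1.288e-09 M


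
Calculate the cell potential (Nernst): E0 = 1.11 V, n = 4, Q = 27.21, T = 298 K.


E = E0 - (RT/nF) * ln(Q)
E = 1.11 - (8.314 * 298 / (4 * 96485)) * ln(27.21)
E = 1.0888 V

1.0888 V


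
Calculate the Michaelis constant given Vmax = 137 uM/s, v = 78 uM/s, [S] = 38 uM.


Km = [S] * (Vmax - v) / v
Km = 38 * (137 - 78) / 78
Km = 28.7436 uM

28.7436 uM


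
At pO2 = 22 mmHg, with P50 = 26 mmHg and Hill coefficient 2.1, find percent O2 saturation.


Y = pO2^n / (P50^n + pO2^n)
Y = 22^2.1 / (26^2.1 + 22^2.1)
Y = 41.32%

41.32%


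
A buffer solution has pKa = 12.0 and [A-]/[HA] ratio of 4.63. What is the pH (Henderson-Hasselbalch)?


pH = pKa + log10([A-]/[HA])
pH = 12.0 + log10(4.63)
pH = 12.6656

12.6656


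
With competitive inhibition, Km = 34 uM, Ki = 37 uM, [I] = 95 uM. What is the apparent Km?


Km_app = Km * (1 + [I]/Ki)
Km_app = 34 * (1 + 95/37)
Km_app = 121.2973 uM

121.2973 uM


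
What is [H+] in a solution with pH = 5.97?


[H+] = 10^(-pH)
[H+] = 10^(-5.97)
[H+] = 1.072e-06 M

1.072e-06 M


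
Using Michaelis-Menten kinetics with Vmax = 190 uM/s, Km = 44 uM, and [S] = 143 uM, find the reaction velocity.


v = Vmax * [S] / (Km + [S])
v = 190 * 143 / (44 + 143)
v = 145.2941 uM/s

145.2941 uM/s


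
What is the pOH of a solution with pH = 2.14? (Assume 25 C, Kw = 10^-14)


pOH = 14 - pH
pOH = 14 - 2.14
pOH = 11.86

11.86


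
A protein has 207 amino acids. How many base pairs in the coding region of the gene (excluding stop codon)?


Each amino acid = 1 codon = 3 bp
bp = 207 * 3 = 621 bp

621 bp


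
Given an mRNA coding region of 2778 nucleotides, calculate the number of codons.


codons = nucleotides / 3
codons = 2778 / 3 = 926

926


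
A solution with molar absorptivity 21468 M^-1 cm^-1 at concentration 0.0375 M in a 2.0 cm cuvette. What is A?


A = epsilon * c * l
A = 21468 * 0.0375 * 2.0
A = 1610.1

1610.1


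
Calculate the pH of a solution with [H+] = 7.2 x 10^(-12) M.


pH = -log10([H+])
pH = -log10(7.2 x 10^(-12))
pH = 11.1427

11.1427


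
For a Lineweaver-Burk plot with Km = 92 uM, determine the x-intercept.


x-intercept = -1/Km
= -1/92
= -0.0109 1/uM

-0.0109 1/uM


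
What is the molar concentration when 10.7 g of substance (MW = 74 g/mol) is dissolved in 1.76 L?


C = (mass / MW) / volume
C = (10.7 / 74) / 1.76
C = 0.0822 M

0.0822 M


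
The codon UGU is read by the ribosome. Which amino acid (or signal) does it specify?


Standard genetic code lookup.
Codon UGU -> Cys

Cys


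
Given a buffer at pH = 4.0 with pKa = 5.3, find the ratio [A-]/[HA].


[A-]/[HA] = 10^(pH - pKa)
= 10^(4.0 - 5.3)
= 0.0501

0.0501


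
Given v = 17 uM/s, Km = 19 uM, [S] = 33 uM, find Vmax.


Vmax = v * (Km + [S]) / [S]
Vmax = 17 * (19 + 33) / 33
Vmax = 26.7879 uM/s

26.7879 uM/s


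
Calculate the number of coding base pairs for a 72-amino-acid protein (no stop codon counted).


Each amino acid = 1 codon = 3 bp
bp = 72 * 3 = 216 bp

216 bp


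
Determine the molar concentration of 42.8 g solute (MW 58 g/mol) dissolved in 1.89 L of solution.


C = (mass / MW) / volume
C = (42.8 / 58) / 1.89
C = 0.3904 M

0.3904 M


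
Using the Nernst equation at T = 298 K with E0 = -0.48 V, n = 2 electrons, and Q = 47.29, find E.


E = E0 - (RT/nF) * ln(Q)
E = -0.48 - (8.314 * 298 / (2 * 96485)) * ln(47.29)
E = -0.5295 V

-0.5295 V


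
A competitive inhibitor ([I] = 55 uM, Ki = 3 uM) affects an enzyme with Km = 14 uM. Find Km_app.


Km_app = Km * (1 + [I]/Ki)
Km_app = 14 * (1 + 55/3)
Km_app = 270.6667 uM

270.6667 uM


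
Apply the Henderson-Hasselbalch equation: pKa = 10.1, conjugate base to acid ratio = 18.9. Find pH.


pH = pKa + log10([A-]/[HA])
pH = 10.1 + log10(18.9)
pH = 11.3765

11.3765


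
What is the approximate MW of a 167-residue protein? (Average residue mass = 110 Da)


MW = n_residues * 110 Da
MW = 167 * 110
MW = 18370 Da

18370 Da


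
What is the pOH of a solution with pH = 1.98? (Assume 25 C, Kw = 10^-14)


pOH = 14 - pH
pOH = 14 - 1.98
pOH = 12.02

12.02


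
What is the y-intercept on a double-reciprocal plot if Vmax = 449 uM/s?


y-intercept = 1/Vmax
= 1/449
= 0.0022 s/uM

0.0022 s/uM


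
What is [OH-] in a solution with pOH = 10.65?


[OH-] = 10^(-pOH)
[OH-] = 10^(-10.65)
[OH-] = 2.239e-11 M

2.239e-11 M


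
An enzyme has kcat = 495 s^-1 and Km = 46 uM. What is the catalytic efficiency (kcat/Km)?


Catalytic efficiency = kcat / Km
= 495 / 46
= 10.7609 uM^-1*s^-1

10.7609 uM^-1*s^-1


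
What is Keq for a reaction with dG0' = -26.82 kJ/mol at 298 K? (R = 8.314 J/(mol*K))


Keq = exp(-dG0 * 1000 / (R * T))
Keq = exp(-(-26.82) * 1000 / (8.314 * 298))
Keq = 50267.5121

50267.5121


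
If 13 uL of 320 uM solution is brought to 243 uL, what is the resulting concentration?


C2 = C1 * V1 / V2
C2 = 320 * 13 / 243
C2 = 17.1193 uM

17.1193 uM


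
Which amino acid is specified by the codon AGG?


Standard genetic code lookup.
Codon AGG -> Arg

Arg


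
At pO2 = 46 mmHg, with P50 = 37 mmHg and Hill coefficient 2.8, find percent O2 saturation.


Y = pO2^n / (P50^n + pO2^n)
Y = 46^2.8 / (37^2.8 + 46^2.8)
Y = 64.79%

64.79%


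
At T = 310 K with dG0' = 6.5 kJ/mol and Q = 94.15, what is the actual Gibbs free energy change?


dG = dG0' + RT * ln(Q) / 1000
dG = 6.5 + 8.314 * 310 * ln(94.15) / 1000
dG = 18.2137 kJ/mol

18.2137 kJ/mol


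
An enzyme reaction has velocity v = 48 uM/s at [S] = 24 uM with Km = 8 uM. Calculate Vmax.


Vmax = v * (Km + [S]) / [S]
Vmax = 48 * (8 + 24) / 24
Vmax = 64.0 uM/s

64.0 uM/s


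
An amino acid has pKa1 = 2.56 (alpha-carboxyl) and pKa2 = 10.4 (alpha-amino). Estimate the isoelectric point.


pI = (pKa1 + pKa2) / 2
pI = (2.56 + 10.4) / 2
pI = 6.48

6.48


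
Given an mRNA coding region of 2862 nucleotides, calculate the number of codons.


codons = nucleotides / 3
codons = 2862 / 3 = 954

954


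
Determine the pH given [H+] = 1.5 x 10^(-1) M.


pH = -log10([H+])
pH = -log10(1.5 x 10^(-1))
pH = 0.8239

0.8239


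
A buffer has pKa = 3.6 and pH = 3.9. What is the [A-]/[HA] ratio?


[A-]/[HA] = 10^(pH - pKa)
= 10^(3.9 - 3.6)
= 1.9953

1.9953


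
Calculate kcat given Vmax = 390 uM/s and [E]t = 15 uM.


kcat = Vmax / [E]t
kcat = 390 / 15
kcat = 26.0 s^-1

26.0 s^-1


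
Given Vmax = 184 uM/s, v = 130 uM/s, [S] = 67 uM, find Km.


Km = [S] * (Vmax - v) / v
Km = 67 * (184 - 130) / 130
Km = 27.8308 uM

27.8308 uM


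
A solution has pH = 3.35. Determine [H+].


[H+] = 10^(-pH)
[H+] = 10^(-3.35)
[H+] = 4.467e-04 M

4.467e-04 M


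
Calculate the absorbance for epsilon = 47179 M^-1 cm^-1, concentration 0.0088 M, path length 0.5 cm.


A = epsilon * c * l
A = 47179 * 0.0088 * 0.5
A = 207.5876

207.5876


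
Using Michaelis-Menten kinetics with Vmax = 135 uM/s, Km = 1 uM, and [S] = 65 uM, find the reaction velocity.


v = Vmax * [S] / (Km + [S])
v = 135 * 65 / (1 + 65)
v = 132.9545 uM/s

132.9545 uM/s


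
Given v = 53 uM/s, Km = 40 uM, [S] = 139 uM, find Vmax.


Vmax = v * (Km + [S]) / [S]
Vmax = 53 * (40 + 139) / 139
Vmax = 68.2518 uM/s

68.2518 uM/s


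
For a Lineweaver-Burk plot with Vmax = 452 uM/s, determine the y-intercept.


y-intercept = 1/Vmax
= 1/452
= 0.0022 s/uM

0.0022 s/uM


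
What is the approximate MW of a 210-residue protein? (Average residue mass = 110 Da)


MW = n_residues * 110 Da
MW = 210 * 110
MW = 23100 Da

23100 Da


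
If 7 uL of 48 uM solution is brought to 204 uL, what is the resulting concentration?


C2 = C1 * V1 / V2
C2 = 48 * 7 / 204
C2 = 1.6471 uM

1.6471 uM


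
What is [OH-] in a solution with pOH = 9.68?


[OH-] = 10^(-pOH)
[OH-] = 10^(-9.68)
[OH-] = 2.089e-10 M

2.089e-10 M


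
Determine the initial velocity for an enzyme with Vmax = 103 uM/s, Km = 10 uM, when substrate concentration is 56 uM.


v = Vmax * [S] / (Km + [S])
v = 103 * 56 / (10 + 56)
v = 87.3939 uM/s

87.3939 uM/s


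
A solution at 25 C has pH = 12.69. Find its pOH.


pOH = 14 - pH
pOH = 14 - 12.69
pOH = 1.31

1.31


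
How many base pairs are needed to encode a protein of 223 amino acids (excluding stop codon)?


Each amino acid = 1 codon = 3 bp
bp = 223 * 3 = 669 bp

669 bp


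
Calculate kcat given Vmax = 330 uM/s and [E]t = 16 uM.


kcat = Vmax / [E]t
kcat = 330 / 16
kcat = 20.625 s^-1

20.625 s^-1


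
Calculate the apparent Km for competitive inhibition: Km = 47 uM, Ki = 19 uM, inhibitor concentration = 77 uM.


Km_app = Km * (1 + [I]/Ki)
Km_app = 47 * (1 + 77/19)
Km_app = 237.4737 uM

237.4737 uM


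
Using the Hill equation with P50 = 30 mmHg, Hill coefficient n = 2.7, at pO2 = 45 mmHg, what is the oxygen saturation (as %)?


Y = pO2^n / (P50^n + pO2^n)
Y = 45^2.7 / (30^2.7 + 45^2.7)
Y = 74.93%

74.93%


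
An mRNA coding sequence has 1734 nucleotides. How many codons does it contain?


codons = nucleotides / 3
codons = 1734 / 3 = 578

578


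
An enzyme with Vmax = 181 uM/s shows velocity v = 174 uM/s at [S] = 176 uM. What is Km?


Km = [S] * (Vmax - v) / v
Km = 176 * (181 - 174) / 174
Km = 7.0805 uM

7.0805 uM


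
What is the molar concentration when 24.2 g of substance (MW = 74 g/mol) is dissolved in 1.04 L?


C = (mass / MW) / volume
C = (24.2 / 74) / 1.04
C = 0.3144 M

0.3144 M


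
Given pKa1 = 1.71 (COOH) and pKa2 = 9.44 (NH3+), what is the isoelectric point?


pI = (pKa1 + pKa2) / 2
pI = (1.71 + 9.44) / 2
pI = 5.575

5.575


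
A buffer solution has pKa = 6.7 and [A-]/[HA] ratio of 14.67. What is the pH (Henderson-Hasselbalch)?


pH = pKa + log10([A-]/[HA])
pH = 6.7 + log10(14.67)
pH = 7.8664

7.8664


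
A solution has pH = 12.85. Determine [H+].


[H+] = 10^(-pH)
[H+] = 10^(-12.85)
[H+] = 1.413e-13 M

1.413e-13 M


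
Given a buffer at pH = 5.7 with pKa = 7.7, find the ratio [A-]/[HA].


[A-]/[HA] = 10^(pH - pKa)
= 10^(5.7 - 7.7)
= 0.01

0.01


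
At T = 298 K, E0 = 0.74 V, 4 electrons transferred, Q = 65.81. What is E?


E = E0 - (RT/nF) * ln(Q)
E = 0.74 - (8.314 * 298 / (4 * 96485)) * ln(65.81)
E = 0.7131 V

0.7131 V


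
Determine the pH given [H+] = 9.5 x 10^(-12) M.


pH = -log10([H+])
pH = -log10(9.5 x 10^(-12))
pH = 11.0223

11.0223


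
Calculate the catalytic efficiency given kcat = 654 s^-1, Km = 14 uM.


Catalytic efficiency = kcat / Km
= 654 / 14
= 46.7143 uM^-1*s^-1

46.7143 uM^-1*s^-1


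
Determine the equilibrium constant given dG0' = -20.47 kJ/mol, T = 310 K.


Keq = exp(-dG0 * 1000 / (R * T))
Keq = exp(-(-20.47) * 1000 / (8.314 * 310))
Keq = 2813.8167

2813.8167


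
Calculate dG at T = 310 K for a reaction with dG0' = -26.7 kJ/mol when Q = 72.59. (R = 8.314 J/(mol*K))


dG = dG0' + RT * ln(Q) / 1000
dG = -26.7 + 8.314 * 310 * ln(72.59) / 1000
dG = -15.6565 kJ/mol

-15.6565 kJ/mol


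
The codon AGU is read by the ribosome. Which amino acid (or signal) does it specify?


Standard genetic code lookup.
Codon AGU -> Ser

Ser


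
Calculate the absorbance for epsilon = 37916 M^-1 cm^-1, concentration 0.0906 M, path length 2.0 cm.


A = epsilon * c * l
A = 37916 * 0.0906 * 2.0
A = 6870.3792

6870.3792


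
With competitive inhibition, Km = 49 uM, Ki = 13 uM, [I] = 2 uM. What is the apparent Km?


Km_app = Km * (1 + [I]/Ki)
Km_app = 49 * (1 + 2/13)
Km_app = 56.5385 uM

56.5385 uM


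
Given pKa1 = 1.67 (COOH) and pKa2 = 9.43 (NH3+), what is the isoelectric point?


pI = (pKa1 + pKa2) / 2
pI = (1.67 + 9.43) / 2
pI = 5.55

5.55


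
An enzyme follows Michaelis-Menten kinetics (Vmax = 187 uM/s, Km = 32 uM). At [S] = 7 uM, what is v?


v = Vmax * [S] / (Km + [S])
v = 187 * 7 / (32 + 7)
v = 33.5641 uM/s

33.5641 uM/s


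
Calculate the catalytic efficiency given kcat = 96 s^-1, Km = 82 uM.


Catalytic efficiency = kcat / Km
= 96 / 82
= 1.1707 uM^-1*s^-1

1.1707 uM^-1*s^-1


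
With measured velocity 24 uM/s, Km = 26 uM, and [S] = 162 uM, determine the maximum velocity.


Vmax = v * (Km + [S]) / [S]
Vmax = 24 * (26 + 162) / 162
Vmax = 27.8519 uM/s

27.8519 uM/s


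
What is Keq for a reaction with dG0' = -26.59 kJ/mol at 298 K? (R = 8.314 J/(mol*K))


Keq = exp(-dG0 * 1000 / (R * T))
Keq = exp(-(-26.59) * 1000 / (8.314 * 298))
Keq = 45811.0883

45811.0883


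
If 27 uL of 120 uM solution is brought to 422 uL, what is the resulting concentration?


C2 = C1 * V1 / V2
C2 = 120 * 27 / 422
C2 = 7.6777 uM

7.6777 uM


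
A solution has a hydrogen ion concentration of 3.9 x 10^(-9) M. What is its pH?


pH = -log10([H+])
pH = -log10(3.9 x 10^(-9))
pH = 8.4089

8.4089


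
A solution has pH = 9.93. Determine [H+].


[H+] = 10^(-pH)
[H+] = 10^(-9.93)
[H+] = 1.175e-10 M

1.175e-10 M


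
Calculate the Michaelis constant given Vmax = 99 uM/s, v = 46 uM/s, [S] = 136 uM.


Km = [S] * (Vmax - v) / v
Km = 136 * (99 - 46) / 46
Km = 156.6957 uM

156.6957 uM


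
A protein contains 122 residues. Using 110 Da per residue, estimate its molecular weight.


MW = n_residues * 110 Da
MW = 122 * 110
MW = 13420 Da

13420 Da


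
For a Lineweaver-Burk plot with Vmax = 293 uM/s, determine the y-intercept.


y-intercept = 1/Vmax
= 1/293
= 0.0034 s/uM

0.0034 s/uM


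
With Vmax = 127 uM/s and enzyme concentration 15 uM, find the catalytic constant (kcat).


kcat = Vmax / [E]t
kcat = 127 / 15
kcat = 8.4667 s^-1

8.4667 s^-1


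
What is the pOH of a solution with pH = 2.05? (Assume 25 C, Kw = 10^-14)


pOH = 14 - pH
pOH = 14 - 2.05
pOH = 11.95

11.95


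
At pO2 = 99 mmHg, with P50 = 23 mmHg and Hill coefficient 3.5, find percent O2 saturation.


Y = pO2^n / (P50^n + pO2^n)
Y = 99^3.5 / (23^3.5 + 99^3.5)
Y = 99.4%

99.4%


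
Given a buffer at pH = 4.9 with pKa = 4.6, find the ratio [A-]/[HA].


[A-]/[HA] = 10^(pH - pKa)
= 10^(4.9 - 4.6)
= 1.9953

1.9953


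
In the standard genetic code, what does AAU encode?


Standard genetic code lookup.
Codon AAU -> Asn

Asn


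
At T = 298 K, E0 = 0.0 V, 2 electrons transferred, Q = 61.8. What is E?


E = E0 - (RT/nF) * ln(Q)
E = 0.0 - (8.314 * 298 / (2 * 96485)) * ln(61.8)
E = -0.0529 V

-0.0529 V


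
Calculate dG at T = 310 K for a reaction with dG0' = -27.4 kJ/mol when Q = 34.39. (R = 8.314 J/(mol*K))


dG = dG0' + RT * ln(Q) / 1000
dG = -27.4 + 8.314 * 310 * ln(34.39) / 1000
dG = -18.282 kJ/mol

-18.282 kJ/mol


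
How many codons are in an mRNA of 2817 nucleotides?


codons = nucleotides / 3
codons = 2817 / 3 = 939

939


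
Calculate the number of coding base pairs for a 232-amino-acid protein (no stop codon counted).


Each amino acid = 1 codon = 3 bp
bp = 232 * 3 = 696 bp

696 bp


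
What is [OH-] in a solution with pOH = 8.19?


[OH-] = 10^(-pOH)
[OH-] = 10^(-8.19)
[OH-] = 6.457e-09 M

6.457e-09 M


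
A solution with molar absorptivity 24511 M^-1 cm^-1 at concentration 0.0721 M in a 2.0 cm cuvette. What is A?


A = epsilon * c * l
A = 24511 * 0.0721 * 2.0
A = 3534.4862

3534.4862


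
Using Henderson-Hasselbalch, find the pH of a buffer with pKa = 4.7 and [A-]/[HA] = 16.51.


pH = pKa + log10([A-]/[HA])
pH = 4.7 + log10(16.51)
pH = 5.9177

5.9177


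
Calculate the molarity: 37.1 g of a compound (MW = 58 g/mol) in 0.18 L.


C = (mass / MW) / volume
C = (37.1 / 58) / 0.18
C = 3.5536 M

3.5536 M


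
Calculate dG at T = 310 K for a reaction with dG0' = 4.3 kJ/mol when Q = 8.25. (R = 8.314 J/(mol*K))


dG = dG0' + RT * ln(Q) / 1000
dG = 4.3 + 8.314 * 310 * ln(8.25) / 1000
dG = 9.7387 kJ/mol

9.7387 kJ/mol


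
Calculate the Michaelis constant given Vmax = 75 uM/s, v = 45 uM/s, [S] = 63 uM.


Km = [S] * (Vmax - v) / v
Km = 63 * (75 - 45) / 45
Km = 42.0 uM

42.0 uM


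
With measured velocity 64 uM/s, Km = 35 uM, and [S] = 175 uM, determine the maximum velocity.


Vmax = v * (Km + [S]) / [S]
Vmax = 64 * (35 + 175) / 175
Vmax = 76.8 uM/s

76.8 uM/s


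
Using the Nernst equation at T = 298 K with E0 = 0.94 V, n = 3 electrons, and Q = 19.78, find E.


E = E0 - (RT/nF) * ln(Q)
E = 0.94 - (8.314 * 298 / (3 * 96485)) * ln(19.78)
E = 0.9145 V

0.9145 V


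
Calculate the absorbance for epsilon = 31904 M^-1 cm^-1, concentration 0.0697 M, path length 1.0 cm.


A = epsilon * c * l
A = 31904 * 0.0697 * 1.0
A = 2223.7088

2223.7088


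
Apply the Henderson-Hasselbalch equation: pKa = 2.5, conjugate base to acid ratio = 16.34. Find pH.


pH = pKa + log10([A-]/[HA])
pH = 2.5 + log10(16.34)
pH = 3.7133

3.7133


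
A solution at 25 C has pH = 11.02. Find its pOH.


pOH = 14 - pH
pOH = 14 - 11.02
pOH = 2.98

2.98


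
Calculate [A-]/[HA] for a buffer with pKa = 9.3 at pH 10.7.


[A-]/[HA] = 10^(pH - pKa)
= 10^(10.7 - 9.3)
= 25.1189

25.1189


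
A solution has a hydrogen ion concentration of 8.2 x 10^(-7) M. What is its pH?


pH = -log10([H+])
pH = -log10(8.2 x 10^(-7))
pH = 6.0862

6.0862


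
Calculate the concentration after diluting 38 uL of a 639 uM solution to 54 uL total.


C2 = C1 * V1 / V2
C2 = 639 * 38 / 54
C2 = 449.6667 uM

449.6667 uM


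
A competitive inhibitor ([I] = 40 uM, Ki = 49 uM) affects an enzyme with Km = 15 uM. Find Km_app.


Km_app = Km * (1 + [I]/Ki)
Km_app = 15 * (1 + 40/49)
Km_app = 27.2449 uM

27.2449 uM


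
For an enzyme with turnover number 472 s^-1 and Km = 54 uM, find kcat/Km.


Catalytic efficiency = kcat / Km
= 472 / 54
= 8.7407 uM^-1*s^-1

8.7407 uM^-1*s^-1


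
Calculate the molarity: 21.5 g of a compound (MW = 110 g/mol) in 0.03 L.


C = (mass / MW) / volume
C = (21.5 / 110) / 0.03
C = 6.5152 M

6.5152 M


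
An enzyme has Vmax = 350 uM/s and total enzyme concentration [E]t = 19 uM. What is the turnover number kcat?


kcat = Vmax / [E]t
kcat = 350 / 19
kcat = 18.4211 s^-1

18.4211 s^-1


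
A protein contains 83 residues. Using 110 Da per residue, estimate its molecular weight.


MW = n_residues * 110 Da
MW = 83 * 110
MW = 9130 Da

9130 Da


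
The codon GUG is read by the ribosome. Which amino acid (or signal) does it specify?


Standard genetic code lookup.
Codon GUG -> Val

Val


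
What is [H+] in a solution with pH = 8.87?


[H+] = 10^(-pH)
[H+] = 10^(-8.87)
[H+] = 1.349e-09 M

1.349e-09 M


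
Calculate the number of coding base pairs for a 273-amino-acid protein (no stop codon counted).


Each amino acid = 1 codon = 3 bp
bp = 273 * 3 = 819 bp

819 bp


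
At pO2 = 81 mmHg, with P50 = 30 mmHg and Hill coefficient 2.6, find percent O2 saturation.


Y = pO2^n / (P50^n + pO2^n)
Y = 81^2.6 / (30^2.6 + 81^2.6)
Y = 92.97%

92.97%


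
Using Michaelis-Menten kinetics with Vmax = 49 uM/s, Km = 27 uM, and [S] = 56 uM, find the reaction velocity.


v = Vmax * [S] / (Km + [S])
v = 49 * 56 / (27 + 56)
v = 33.0602 uM/s

33.0602 uM/s


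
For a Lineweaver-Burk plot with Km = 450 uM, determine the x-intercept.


x-intercept = -1/Km
= -1/450
= -0.0022 1/uM

-0.0022 1/uM


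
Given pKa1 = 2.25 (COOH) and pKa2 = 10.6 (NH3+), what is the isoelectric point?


pI = (pKa1 + pKa2) / 2
pI = (2.25 + 10.6) / 2
pI = 6.425

6.425


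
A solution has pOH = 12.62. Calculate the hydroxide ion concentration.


[OH-] = 10^(-pOH)
[OH-] = 10^(-12.62)
[OH-] = 2.399e-13 M

2.399e-13 M


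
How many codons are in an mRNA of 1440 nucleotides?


codons = nucleotides / 3
codons = 1440 / 3 = 480

480


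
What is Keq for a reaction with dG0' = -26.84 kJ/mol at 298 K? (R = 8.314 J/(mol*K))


Keq = exp(-dG0 * 1000 / (R * T))
Keq = exp(-(-26.84) * 1000 / (8.314 * 298))
Keq = 50674.9348

50674.9348


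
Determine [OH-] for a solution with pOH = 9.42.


[OH-] = 10^(-pOH)
[OH-] = 10^(-9.42)
[OH-] = 3.802e-10 M

3.802e-10 M


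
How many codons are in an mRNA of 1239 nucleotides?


codons = nucleotides / 3
codons = 1239 / 3 = 413

413


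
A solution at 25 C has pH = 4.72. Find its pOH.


pOH = 14 - pH
pOH = 14 - 4.72
pOH = 9.28

9.28


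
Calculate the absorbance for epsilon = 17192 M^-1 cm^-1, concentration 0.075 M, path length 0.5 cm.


A = epsilon * c * l
A = 17192 * 0.075 * 0.5
A = 644.7

644.7


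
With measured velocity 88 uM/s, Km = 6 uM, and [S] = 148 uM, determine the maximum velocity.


Vmax = v * (Km + [S]) / [S]
Vmax = 88 * (6 + 148) / 148
Vmax = 91.5676 uM/s

91.5676 uM/s


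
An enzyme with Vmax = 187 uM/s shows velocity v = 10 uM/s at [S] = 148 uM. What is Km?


Km = [S] * (Vmax - v) / v
Km = 148 * (187 - 10) / 10
Km = 2619.6 uM

2619.6 uM
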